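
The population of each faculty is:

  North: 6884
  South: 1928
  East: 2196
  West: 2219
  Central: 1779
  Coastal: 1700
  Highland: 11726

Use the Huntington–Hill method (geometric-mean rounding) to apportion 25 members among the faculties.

North 6, South 2, East 2, West 2, Central 2, Coastal 1, Highland 10

With divisor 1219: modified quotas North 5.647, South 1.582, East 1.801, West 1.820, Central 1.459, Coastal 1.395, Highland 9.619.
Geometric-mean thresholds: North √(5·6)=5.477, South √(1·2)=1.414, East √(1·2)=1.414, West √(1·2)=1.414, Central √(1·2)=1.414, Coastal √(1·2)=1.414, Highland √(9·10)=9.487.
Each quota rounded against its threshold gives North 6, South 2, East 2, West 2, Central 2, Coastal 1, Highland 10 (total 25).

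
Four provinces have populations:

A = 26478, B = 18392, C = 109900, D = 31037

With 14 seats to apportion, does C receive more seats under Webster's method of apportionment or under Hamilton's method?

Webster

Webster: A 2, B 1, C 9, D 2.
Hamilton: A 2, B 2, C 8, D 2.
C gets 9 under Webster and 8 under Hamilton.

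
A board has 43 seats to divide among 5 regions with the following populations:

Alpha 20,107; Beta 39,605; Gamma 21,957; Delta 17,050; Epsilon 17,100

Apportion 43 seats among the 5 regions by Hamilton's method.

The standard divisor is 115819/43 ≈ 2693.465.
Standard quotas: Alpha 7.4651, Beta 14.7041, Gamma 8.1520, Delta 6.3301, Epsilon 6.3487.
Lower quotas: Alpha 7, Beta 14, Gamma 8, Delta 6, Epsilon 6 (sum 41, leaving 2 seats).
Remainders in descending order: Beta 0.7041, Alpha 0.4651, Epsilon 0.3487, Delta 0.3301, Gamma 0.1520.
The surplus seats go to Beta, Alpha.

Alpha 8, Beta 15, Gamma 8, Delta 6, Epsilon 6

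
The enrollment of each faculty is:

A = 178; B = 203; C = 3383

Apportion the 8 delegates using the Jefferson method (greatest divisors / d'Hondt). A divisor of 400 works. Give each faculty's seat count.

A: 0, B: 0, C: 8

With modified divisor 400: modified quotas A 0.445, B 0.507, C 8.457.
Rounding down: A 0, B 0, C 8 (total 8).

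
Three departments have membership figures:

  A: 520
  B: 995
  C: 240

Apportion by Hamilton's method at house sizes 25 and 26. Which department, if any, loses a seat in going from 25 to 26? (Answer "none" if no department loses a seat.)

C

At 25 seats: A 7, B 14, C 4.
At 26 seats: A 8, B 15, C 3.
C drops from 4 to 3.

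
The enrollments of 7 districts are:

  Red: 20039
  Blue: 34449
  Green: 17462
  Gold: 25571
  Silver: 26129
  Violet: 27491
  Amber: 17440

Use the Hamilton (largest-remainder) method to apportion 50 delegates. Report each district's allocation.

The standard divisor is 168581/50 ≈ 3371.62.
Standard quotas: Red 5.9434, Blue 10.2173, Green 5.1791, Gold 7.5842, Silver 7.7497, Violet 8.1536, Amber 5.1726.
Lower quotas: Red 5, Blue 10, Green 5, Gold 7, Silver 7, Violet 8, Amber 5 (sum 47, leaving 3 seats).
Remainders in descending order: Red 0.9434, Silver 0.7497, Gold 0.5842, Blue 0.2173, Green 0.1791, Amber 0.1726, Violet 0.1536.
The surplus seats go to Red, Silver, Gold.

Red 6, Blue 10, Green 5, Gold 8, Silver 8, Violet 8, Amber 5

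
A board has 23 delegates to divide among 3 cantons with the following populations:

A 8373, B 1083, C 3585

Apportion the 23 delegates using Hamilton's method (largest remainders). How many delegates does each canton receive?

A: 15, B: 2, C: 6

Standard divisor: 13041 ÷ 23 = 567.
Standard quotas: A 14.7672, B 1.9101, C 6.3228.
Lower quotas: A 14, B 1, C 6 (sum 21, leaving 2 seats).
Remainders in descending order: B 0.9101, A 0.7672, C 0.3228.
The surplus seats go to B, A.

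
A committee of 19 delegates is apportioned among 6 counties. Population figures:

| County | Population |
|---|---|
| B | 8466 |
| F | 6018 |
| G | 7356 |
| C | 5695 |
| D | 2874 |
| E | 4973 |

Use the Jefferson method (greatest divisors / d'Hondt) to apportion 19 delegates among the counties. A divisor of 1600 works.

B: 5, F: 3, G: 4, C: 3, D: 1, E: 3

With modified divisor 1600: modified quotas B 5.291, F 3.761, G 4.598, C 3.559, D 1.796, E 3.108.
Rounding down: B 5, F 3, G 4, C 3, D 1, E 3 (total 19).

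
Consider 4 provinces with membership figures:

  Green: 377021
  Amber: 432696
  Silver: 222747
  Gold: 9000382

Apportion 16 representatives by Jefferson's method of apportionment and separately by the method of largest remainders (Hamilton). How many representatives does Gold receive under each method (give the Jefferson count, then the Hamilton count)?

Jefferson: Green 0, Amber 0, Silver 0, Gold 16.
Hamilton: Green 1, Amber 1, Silver 0, Gold 14.
Gold gets 16 under Jefferson and 14 under Hamilton.

16 and 14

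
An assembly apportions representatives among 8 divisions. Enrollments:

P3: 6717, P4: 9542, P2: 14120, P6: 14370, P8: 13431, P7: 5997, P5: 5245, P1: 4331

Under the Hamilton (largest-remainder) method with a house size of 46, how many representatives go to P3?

4

The standard divisor is 73753/46 ≈ 1603.326.
Standard quotas: P3 4.1894, P4 5.9514, P2 8.8067, P6 8.9626, P8 8.3770, P7 3.7403, P5 3.2713, P1 2.7013.
Lower quotas: P3 4, P4 5, P2 8, P6 8, P8 8, P7 3, P5 3, P1 2 (sum 41, leaving 5 seats).
Remainders in descending order: P6 0.9626, P4 0.9514, P2 0.8067, P7 0.7403, P1 0.7013, P8 0.3770, P5 0.2713, P3 0.1894.
Largest remainders: P6, P4, P2, P7, P1 receive the extra seats.
P3 receives 4.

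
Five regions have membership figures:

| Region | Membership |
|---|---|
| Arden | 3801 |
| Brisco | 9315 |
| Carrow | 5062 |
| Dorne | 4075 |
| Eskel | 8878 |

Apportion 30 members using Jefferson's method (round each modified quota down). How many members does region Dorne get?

4

Standard divisor 31131/30 ≈ 1037.7; standard quotas: Arden 3.663, Brisco 8.977, Carrow 4.878, Dorne 3.927, Eskel 8.555.
Rounding down gives 3, 8, 4, 3, 8 = 26 seats, so the divisor must be adjusted.
With modified divisor 970: modified quotas Arden 3.919, Brisco 9.603, Carrow 5.219, Dorne 4.201, Eskel 9.153.
Rounding down: Arden 3, Brisco 9, Carrow 5, Dorne 4, Eskel 9 (total 30).
Dorne receives 4.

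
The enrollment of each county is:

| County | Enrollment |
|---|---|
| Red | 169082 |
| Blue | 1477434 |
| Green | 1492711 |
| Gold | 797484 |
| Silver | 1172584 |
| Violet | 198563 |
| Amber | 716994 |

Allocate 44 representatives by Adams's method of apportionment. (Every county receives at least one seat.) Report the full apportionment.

Standard divisor 6024852/44 ≈ 136928.455; standard quotas: Red 1.235, Blue 10.790, Green 10.901, Gold 5.824, Silver 8.563, Violet 1.450, Amber 5.236.
Rounding up gives 2, 11, 11, 6, 9, 2, 6 = 47 seats, so the divisor must be adjusted.
With modified divisor 148500: modified quotas Red 1.139, Blue 9.949, Green 10.052, Gold 5.370, Silver 7.896, Violet 1.337, Amber 4.828.
Rounding up: Red 2, Blue 10, Green 11, Gold 6, Silver 8, Violet 2, Amber 5 (total 44).

Red: 2, Blue: 10, Green: 11, Gold: 6, Silver: 8, Violet: 2, Amber: 5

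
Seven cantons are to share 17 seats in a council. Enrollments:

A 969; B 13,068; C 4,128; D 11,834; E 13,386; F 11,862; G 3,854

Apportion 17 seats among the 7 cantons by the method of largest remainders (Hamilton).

Standard divisor: 59101 ÷ 17 ≈ 3476.529.
Standard quotas: A 0.2787, B 3.7589, C 1.1874, D 3.4040, E 3.8504, F 3.4120, G 1.1086.
Lower quotas: A 0, B 3, C 1, D 3, E 3, F 3, G 1 (sum 14, leaving 3 seats).
Remainders in descending order: E 0.8504, B 0.7589, F 0.4120, D 0.4040, A 0.2787, C 0.1874, G 0.1086.
The surplus seats go to E, B, F.

A 0, B 4, C 1, D 3, E 4, F 4, G 1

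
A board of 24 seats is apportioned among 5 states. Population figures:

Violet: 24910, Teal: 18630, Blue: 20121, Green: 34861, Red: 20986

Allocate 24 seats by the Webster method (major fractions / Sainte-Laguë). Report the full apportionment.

Standard divisor 119508/24 ≈ 4979.5; standard quotas: Violet 5.003, Teal 3.741, Blue 4.041, Green 7.001, Red 4.214.
Rounding to the nearest integer gives Violet 5, Teal 4, Blue 4, Green 7, Red 4 — total 24, matching the house size, so no adjustment is needed.

Violet 5, Teal 4, Blue 4, Green 7, Red 4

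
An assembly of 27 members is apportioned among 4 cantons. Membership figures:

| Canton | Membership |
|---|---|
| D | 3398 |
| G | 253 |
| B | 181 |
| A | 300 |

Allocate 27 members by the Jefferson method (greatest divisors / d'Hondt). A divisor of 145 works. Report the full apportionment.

With modified divisor 145: modified quotas D 23.434, G 1.745, B 1.248, A 2.069.
Rounding down: D 23, G 1, B 1, A 2 (total 27).

D 23, G 1, B 1, A 2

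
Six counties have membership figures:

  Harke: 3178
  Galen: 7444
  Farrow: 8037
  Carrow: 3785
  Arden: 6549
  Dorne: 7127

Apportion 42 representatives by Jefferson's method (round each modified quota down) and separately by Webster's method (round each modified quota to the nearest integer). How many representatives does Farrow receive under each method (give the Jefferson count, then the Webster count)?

10 and 9

Jefferson: Harke 3, Galen 9, Farrow 10, Carrow 4, Arden 8, Dorne 8.
Webster: Harke 4, Galen 9, Farrow 9, Carrow 4, Arden 8, Dorne 8.
Farrow gets 10 under Jefferson and 9 under Webster.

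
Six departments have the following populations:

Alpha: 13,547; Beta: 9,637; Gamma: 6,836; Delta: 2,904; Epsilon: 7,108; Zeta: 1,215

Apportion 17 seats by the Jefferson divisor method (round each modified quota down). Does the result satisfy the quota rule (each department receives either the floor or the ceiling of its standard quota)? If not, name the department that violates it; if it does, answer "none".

none

Standard quotas: Alpha 5.583, Beta 3.972, Gamma 2.817, Delta 1.197, Epsilon 2.930, Zeta 0.501.
Jefferson allocation: Alpha 6, Beta 4, Gamma 3, Delta 1, Epsilon 3, Zeta 0.
Every allocation lies between the lower and upper quota.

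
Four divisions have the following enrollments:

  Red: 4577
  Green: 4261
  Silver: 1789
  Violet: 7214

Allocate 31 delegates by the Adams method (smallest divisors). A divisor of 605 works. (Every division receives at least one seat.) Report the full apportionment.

Red: 8; Green: 8; Silver: 3; Violet: 12

With modified divisor 605: modified quotas Red 7.565, Green 7.043, Silver 2.957, Violet 11.924.
Rounding up: Red 8, Green 8, Silver 3, Violet 12 (total 31).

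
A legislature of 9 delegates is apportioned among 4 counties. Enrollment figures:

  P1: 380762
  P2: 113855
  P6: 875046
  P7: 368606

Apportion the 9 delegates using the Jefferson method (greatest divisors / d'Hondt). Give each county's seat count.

Standard divisor 1738269/9 ≈ 193141; standard quotas: P1 1.971, P2 0.589, P6 4.531, P7 1.908.
Rounding down gives 1, 0, 4, 1 = 6 seats, so the divisor must be adjusted.
With modified divisor 160400: modified quotas P1 2.374, P2 0.710, P6 5.455, P7 2.298.
Rounding down: P1 2, P2 0, P6 5, P7 2 (total 9).

P1 2; P2 0; P6 5; P7 2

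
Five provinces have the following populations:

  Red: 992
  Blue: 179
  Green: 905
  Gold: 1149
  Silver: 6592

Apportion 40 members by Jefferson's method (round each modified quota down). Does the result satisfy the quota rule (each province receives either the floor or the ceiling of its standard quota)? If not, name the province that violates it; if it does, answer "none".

Standard quotas: Red 4.042, Blue 0.729, Green 3.687, Gold 4.682, Silver 26.860.
Jefferson allocation: Red 4, Blue 0, Green 3, Gold 5, Silver 28.
Silver has quota 26.860 (lower 26, upper 27) but receives 28 — outside the quota interval.

Silver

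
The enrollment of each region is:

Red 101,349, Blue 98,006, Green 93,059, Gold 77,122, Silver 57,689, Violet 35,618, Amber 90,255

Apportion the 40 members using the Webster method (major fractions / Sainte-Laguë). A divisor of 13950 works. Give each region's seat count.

With modified divisor 13950: modified quotas Red 7.265, Blue 7.026, Green 6.671, Gold 5.528, Silver 4.135, Violet 2.553, Amber 6.470.
Rounding to the nearest integer: Red 7, Blue 7, Green 7, Gold 6, Silver 4, Violet 3, Amber 6 (total 40).

Red: 7, Blue: 7, Green: 7, Gold: 6, Silver: 4, Violet: 3, Amber: 6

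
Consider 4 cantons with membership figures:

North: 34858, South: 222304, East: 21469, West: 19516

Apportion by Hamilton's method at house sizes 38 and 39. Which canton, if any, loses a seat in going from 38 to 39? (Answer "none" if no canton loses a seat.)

At 38 seats: North 4, South 28, East 3, West 3.
At 39 seats: North 5, South 29, East 3, West 2.
West drops from 3 to 2.

West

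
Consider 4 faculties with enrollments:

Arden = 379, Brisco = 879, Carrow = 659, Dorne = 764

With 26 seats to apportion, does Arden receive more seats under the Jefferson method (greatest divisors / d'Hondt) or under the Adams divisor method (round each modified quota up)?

Jefferson: Arden 3, Brisco 9, Carrow 6, Dorne 8.
Adams: Arden 4, Brisco 9, Carrow 6, Dorne 7.
Arden gets 3 under Jefferson and 4 under Adams.

Adams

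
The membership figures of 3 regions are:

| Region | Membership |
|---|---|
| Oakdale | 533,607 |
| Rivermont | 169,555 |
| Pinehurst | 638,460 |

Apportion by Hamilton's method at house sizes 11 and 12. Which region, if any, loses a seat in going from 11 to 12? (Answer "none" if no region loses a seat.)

At 11 seats: Oakdale 4, Rivermont 2, Pinehurst 5.
At 12 seats: Oakdale 5, Rivermont 1, Pinehurst 6.
Rivermont drops from 2 to 1.

Rivermont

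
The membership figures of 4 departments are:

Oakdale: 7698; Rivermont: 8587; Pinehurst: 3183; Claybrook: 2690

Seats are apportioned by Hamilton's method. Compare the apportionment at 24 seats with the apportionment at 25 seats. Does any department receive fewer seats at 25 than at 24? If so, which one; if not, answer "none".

Pinehurst

At 24 seats: Oakdale 8, Rivermont 9, Pinehurst 4, Claybrook 3.
At 25 seats: Oakdale 9, Rivermont 10, Pinehurst 3, Claybrook 3.
Pinehurst drops from 4 to 3.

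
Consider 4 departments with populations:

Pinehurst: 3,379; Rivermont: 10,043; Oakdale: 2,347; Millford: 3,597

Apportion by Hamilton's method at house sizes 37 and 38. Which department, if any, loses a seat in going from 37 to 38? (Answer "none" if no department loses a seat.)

Oakdale

At 37 seats: Pinehurst 6, Rivermont 19, Oakdale 5, Millford 7.
At 38 seats: Pinehurst 7, Rivermont 20, Oakdale 4, Millford 7.
Oakdale drops from 5 to 4.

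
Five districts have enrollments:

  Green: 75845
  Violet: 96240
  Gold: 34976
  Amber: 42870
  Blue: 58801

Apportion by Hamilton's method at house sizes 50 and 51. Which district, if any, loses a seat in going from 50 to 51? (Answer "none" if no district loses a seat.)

At 50 seats: Green 12, Violet 16, Gold 6, Amber 7, Blue 9.
At 51 seats: Green 12, Violet 16, Gold 6, Amber 7, Blue 10.
No district's allocation decreased.

none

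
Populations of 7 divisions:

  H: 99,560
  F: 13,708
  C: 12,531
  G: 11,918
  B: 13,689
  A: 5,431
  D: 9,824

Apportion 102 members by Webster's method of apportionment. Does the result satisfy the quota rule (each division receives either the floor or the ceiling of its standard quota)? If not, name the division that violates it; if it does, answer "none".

H

Standard quotas: H 60.933, F 8.390, C 7.669, G 7.294, B 8.378, A 3.324, D 6.012.
Webster allocation: H 62, F 8, C 8, G 7, B 8, A 3, D 6.
H has quota 60.933 (lower 60, upper 61) but receives 62 — outside the quota interval.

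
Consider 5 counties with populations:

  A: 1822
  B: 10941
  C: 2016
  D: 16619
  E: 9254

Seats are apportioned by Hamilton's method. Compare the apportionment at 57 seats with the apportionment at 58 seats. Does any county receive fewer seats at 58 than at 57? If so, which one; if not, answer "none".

At 57 seats: A 3, B 15, C 3, D 23, E 13.
At 58 seats: A 2, B 16, C 3, D 24, E 13.
A drops from 3 to 2.

A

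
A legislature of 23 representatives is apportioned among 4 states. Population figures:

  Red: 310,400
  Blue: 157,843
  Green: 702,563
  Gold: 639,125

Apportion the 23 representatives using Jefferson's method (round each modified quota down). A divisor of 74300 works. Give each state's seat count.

Red 4, Blue 2, Green 9, Gold 8

With modified divisor 74300: modified quotas Red 4.178, Blue 2.124, Green 9.456, Gold 8.602.
Rounding down: Red 4, Blue 2, Green 9, Gold 8 (total 23).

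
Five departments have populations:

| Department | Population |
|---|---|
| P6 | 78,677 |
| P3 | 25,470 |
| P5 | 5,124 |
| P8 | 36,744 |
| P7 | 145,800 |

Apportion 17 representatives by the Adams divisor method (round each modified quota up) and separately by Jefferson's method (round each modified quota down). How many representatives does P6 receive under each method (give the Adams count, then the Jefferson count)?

Adams: P6 4, P3 2, P5 1, P8 2, P7 8.
Jefferson: P6 5, P3 1, P5 0, P8 2, P7 9.
P6 gets 4 under Adams and 5 under Jefferson.

4 and 5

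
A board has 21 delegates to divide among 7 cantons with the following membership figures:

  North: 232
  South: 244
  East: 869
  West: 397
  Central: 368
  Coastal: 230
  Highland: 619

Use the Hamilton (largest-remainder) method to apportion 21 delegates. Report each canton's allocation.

North 2, South 2, East 6, West 3, Central 2, Coastal 2, Highland 4

The standard divisor is 2959/21 ≈ 140.905.
Standard quotas: North 1.647, South 1.732, East 6.167, West 2.818, Central 2.612, Coastal 1.632, Highland 4.393.
Lower quotas: North 1, South 1, East 6, West 2, Central 2, Coastal 1, Highland 4 (sum 17, leaving 4 seats).
Remainders in descending order: West 0.818, South 0.732, North 0.647, Coastal 0.632, Central 0.612, Highland 0.393, East 0.167.
The surplus seats go to West, South, North, Coastal.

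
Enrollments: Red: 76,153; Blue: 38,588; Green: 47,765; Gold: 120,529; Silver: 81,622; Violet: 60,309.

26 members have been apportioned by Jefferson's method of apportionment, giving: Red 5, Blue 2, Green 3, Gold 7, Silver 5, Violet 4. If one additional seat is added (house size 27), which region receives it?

Gold

Priority for the next seat is population ÷ (current seats + 1).
Priorities: Red 12692.167, Blue 12862.667, Green 11941.250, Gold 15066.125, Silver 13603.667, Violet 12061.800.
Highest priority: Gold.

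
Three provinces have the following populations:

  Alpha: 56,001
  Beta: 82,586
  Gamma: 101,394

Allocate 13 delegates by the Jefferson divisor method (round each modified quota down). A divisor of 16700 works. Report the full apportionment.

With modified divisor 16700: modified quotas Alpha 3.353, Beta 4.945, Gamma 6.071.
Rounding down: Alpha 3, Beta 4, Gamma 6 (total 13).

Alpha 3, Beta 4, Gamma 6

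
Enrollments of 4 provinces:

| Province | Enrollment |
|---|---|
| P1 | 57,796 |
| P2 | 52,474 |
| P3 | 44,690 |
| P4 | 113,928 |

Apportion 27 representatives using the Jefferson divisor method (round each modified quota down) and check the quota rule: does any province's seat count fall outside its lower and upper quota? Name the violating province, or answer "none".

none

Standard quotas: P1 5.804, P2 5.269, P3 4.487, P4 11.440.
Jefferson allocation: P1 6, P2 5, P3 4, P4 12.
Every allocation lies between the lower and upper quota.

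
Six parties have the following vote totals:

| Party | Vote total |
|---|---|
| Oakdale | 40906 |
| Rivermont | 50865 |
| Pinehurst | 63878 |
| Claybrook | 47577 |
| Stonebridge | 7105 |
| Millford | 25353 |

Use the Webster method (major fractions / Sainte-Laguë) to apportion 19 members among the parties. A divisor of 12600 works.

With modified divisor 12600: modified quotas Oakdale 3.247, Rivermont 4.037, Pinehurst 5.070, Claybrook 3.776, Stonebridge 0.564, Millford 2.012.
Rounding to the nearest integer: Oakdale 3, Rivermont 4, Pinehurst 5, Claybrook 4, Stonebridge 1, Millford 2 (total 19).

Oakdale: 3; Rivermont: 4; Pinehurst: 5; Claybrook: 4; Stonebridge: 1; Millford: 2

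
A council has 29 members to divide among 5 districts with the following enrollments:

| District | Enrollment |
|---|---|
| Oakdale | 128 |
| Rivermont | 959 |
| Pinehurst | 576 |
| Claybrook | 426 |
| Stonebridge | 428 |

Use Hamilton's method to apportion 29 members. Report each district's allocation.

The standard divisor is 2517/29 ≈ 86.793.
Standard quotas: Oakdale 1.475, Rivermont 11.049, Pinehurst 6.636, Claybrook 4.908, Stonebridge 4.931.
Lower quotas: Oakdale 1, Rivermont 11, Pinehurst 6, Claybrook 4, Stonebridge 4 (sum 26, leaving 3 seats).
Remainders in descending order: Stonebridge 0.931, Claybrook 0.908, Pinehurst 0.636, Oakdale 0.475, Rivermont 0.049.
The surplus seats go to Stonebridge, Claybrook, Pinehurst.

Oakdale 1, Rivermont 11, Pinehurst 7, Claybrook 5, Stonebridge 5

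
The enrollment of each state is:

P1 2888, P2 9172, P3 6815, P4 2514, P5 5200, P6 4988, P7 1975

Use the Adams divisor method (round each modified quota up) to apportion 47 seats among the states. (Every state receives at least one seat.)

Standard divisor 33552/47 ≈ 713.872; standard quotas: P1 4.046, P2 12.848, P3 9.547, P4 3.522, P5 7.284, P6 6.987, P7 2.767.
Rounding up gives 5, 13, 10, 4, 8, 7, 3 = 50 seats, so the divisor must be adjusted.
With modified divisor 760: modified quotas P1 3.800, P2 12.068, P3 8.967, P4 3.308, P5 6.842, P6 6.563, P7 2.599.
Rounding up: P1 4, P2 13, P3 9, P4 4, P5 7, P6 7, P7 3 (total 47).

P1 4; P2 13; P3 9; P4 4; P5 7; P6 7; P7 3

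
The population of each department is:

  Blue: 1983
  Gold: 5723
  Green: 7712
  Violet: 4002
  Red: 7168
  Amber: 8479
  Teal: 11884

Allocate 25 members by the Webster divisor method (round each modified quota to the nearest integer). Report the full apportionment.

Standard divisor 46951/25 ≈ 1878.04; standard quotas: Blue 1.056, Gold 3.047, Green 4.106, Violet 2.131, Red 3.817, Amber 4.515, Teal 6.328.
Rounding to the nearest integer gives Blue 1, Gold 3, Green 4, Violet 2, Red 4, Amber 5, Teal 6 — total 25, matching the house size, so no adjustment is needed.

Blue: 1, Gold: 3, Green: 4, Violet: 2, Red: 4, Amber: 5, Teal: 6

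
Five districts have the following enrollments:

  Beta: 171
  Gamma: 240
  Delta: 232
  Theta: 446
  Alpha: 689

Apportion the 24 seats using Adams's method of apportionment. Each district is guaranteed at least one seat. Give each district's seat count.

Standard divisor 1778/24 ≈ 74.083; standard quotas: Beta 2.308, Gamma 3.240, Delta 3.132, Theta 6.020, Alpha 9.300.
Rounding up gives 3, 4, 4, 7, 10 = 28 seats, so the divisor must be adjusted.
With modified divisor 83: modified quotas Beta 2.060, Gamma 2.892, Delta 2.795, Theta 5.373, Alpha 8.301.
Rounding up: Beta 3, Gamma 3, Delta 3, Theta 6, Alpha 9 (total 24).

Beta=3; Gamma=3; Delta=3; Theta=6; Alpha=9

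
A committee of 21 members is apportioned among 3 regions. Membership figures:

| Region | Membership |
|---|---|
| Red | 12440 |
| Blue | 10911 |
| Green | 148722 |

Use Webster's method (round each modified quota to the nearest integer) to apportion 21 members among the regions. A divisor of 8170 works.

With modified divisor 8170: modified quotas Red 1.523, Blue 1.335, Green 18.203.
Rounding to the nearest integer: Red 2, Blue 1, Green 18 (total 21).

Red=2; Blue=1; Green=18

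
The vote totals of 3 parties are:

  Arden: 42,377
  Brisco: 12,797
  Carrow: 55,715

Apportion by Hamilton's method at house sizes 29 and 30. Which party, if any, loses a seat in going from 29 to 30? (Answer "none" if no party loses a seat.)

At 29 seats: Arden 11, Brisco 3, Carrow 15.
At 30 seats: Arden 12, Brisco 3, Carrow 15.
No party's allocation decreased.

none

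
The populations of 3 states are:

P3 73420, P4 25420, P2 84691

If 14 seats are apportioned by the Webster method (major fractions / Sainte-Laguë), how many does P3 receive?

6

Standard divisor 183531/14 ≈ 13109.357; standard quotas: P3 5.601, P4 1.939, P2 6.460.
Rounding to the nearest integer gives P3 6, P4 2, P2 6 — total 14, matching the house size, so no adjustment is needed.
P3 receives 6.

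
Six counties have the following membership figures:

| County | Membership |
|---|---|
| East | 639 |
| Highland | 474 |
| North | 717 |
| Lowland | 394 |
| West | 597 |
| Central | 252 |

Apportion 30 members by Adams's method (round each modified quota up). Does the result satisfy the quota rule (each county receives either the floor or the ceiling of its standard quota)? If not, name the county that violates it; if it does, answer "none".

none

Standard quotas: East 6.238, Highland 4.627, North 7.000, Lowland 3.846, West 5.828, Central 2.460.
Adams allocation: East 6, Highland 4, North 7, Lowland 4, West 6, Central 3.
Every allocation lies between the lower and upper quota.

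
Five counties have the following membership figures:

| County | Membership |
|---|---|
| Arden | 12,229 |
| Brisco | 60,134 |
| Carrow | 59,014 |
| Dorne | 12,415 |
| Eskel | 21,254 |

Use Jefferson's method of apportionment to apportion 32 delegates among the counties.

Standard divisor 165046/32 ≈ 5157.688; standard quotas: Arden 2.371, Brisco 11.659, Carrow 11.442, Dorne 2.407, Eskel 4.121.
Rounding down gives 2, 11, 11, 2, 4 = 30 seats, so the divisor must be adjusted.
With modified divisor 4800: modified quotas Arden 2.548, Brisco 12.528, Carrow 12.295, Dorne 2.586, Eskel 4.428.
Rounding down: Arden 2, Brisco 12, Carrow 12, Dorne 2, Eskel 4 (total 32).

Arden 2, Brisco 12, Carrow 12, Dorne 2, Eskel 4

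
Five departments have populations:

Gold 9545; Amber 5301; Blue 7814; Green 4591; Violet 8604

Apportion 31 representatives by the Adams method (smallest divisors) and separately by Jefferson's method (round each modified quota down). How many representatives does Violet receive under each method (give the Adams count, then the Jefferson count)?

7 and 8

Adams: Gold 8, Amber 5, Blue 7, Green 4, Violet 7.
Jefferson: Gold 8, Amber 4, Blue 7, Green 4, Violet 8.
Violet gets 7 under Adams and 8 under Jefferson.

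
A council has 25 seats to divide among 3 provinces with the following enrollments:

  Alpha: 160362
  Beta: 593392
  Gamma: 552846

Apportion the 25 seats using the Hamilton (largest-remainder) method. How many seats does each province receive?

Alpha=3, Beta=11, Gamma=11

The standard divisor is 1306600/25 = 52264.
Standard quotas: Alpha 3.0683, Beta 11.3537, Gamma 10.5780.
Lower quotas: Alpha 3, Beta 11, Gamma 10 (sum 24, leaving 1 seat).
Remainders in descending order: Gamma 0.5780, Beta 0.3537, Alpha 0.0683.
The surplus seat goes to Gamma.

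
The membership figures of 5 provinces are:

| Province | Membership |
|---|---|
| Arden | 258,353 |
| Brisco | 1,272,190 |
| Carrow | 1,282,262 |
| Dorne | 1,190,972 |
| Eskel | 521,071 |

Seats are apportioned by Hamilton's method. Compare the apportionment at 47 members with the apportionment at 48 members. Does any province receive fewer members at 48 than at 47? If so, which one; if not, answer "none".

At 47 seats: Arden 3, Brisco 13, Carrow 13, Dorne 12, Eskel 6.
At 48 seats: Arden 3, Brisco 13, Carrow 14, Dorne 13, Eskel 5.
Eskel drops from 6 to 5.

Eskel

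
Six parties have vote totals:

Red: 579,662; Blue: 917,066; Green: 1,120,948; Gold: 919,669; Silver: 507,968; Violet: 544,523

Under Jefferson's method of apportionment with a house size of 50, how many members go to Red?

6

Standard divisor 4589836/50 ≈ 91796.72; standard quotas: Red 6.315, Blue 9.990, Green 12.211, Gold 10.019, Silver 5.534, Violet 5.932.
Rounding down gives 6, 9, 12, 10, 5, 5 = 47 seats, so the divisor must be adjusted.
With modified divisor 85400: modified quotas Red 6.788, Blue 10.738, Green 13.126, Gold 10.769, Silver 5.948, Violet 6.376.
Rounding down: Red 6, Blue 10, Green 13, Gold 10, Silver 5, Violet 6 (total 50).
Red receives 6.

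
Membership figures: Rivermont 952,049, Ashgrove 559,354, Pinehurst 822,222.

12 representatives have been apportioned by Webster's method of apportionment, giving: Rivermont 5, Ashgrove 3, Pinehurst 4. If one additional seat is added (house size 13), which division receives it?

Priority for the next seat is population ÷ (current seats + 0.5).
Priorities: Rivermont 173099.818, Ashgrove 159815.429, Pinehurst 182716.000.
Highest priority: Pinehurst.

Pinehurst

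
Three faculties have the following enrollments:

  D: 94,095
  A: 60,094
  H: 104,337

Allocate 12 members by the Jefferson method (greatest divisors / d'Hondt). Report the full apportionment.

Standard divisor 258526/12 ≈ 21543.833; standard quotas: D 4.368, A 2.789, H 4.843.
Rounding down gives 4, 2, 4 = 10 seats, so the divisor must be adjusted.
With modified divisor 19400: modified quotas D 4.850, A 3.098, H 5.378.
Rounding down: D 4, A 3, H 5 (total 12).

D 4, A 3, H 5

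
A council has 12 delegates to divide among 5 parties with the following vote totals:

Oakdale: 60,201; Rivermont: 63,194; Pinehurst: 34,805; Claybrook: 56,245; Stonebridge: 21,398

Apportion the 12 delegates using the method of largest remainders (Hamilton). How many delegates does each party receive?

Standard divisor: 235843 ÷ 12 ≈ 19653.583.
Standard quotas: Oakdale 3.0631, Rivermont 3.2154, Pinehurst 1.7709, Claybrook 2.8618, Stonebridge 1.0888.
Lower quotas: Oakdale 3, Rivermont 3, Pinehurst 1, Claybrook 2, Stonebridge 1 (sum 10, leaving 2 seats).
Remainders in descending order: Claybrook 0.8618, Pinehurst 0.7709, Rivermont 0.2154, Stonebridge 0.0888, Oakdale 0.0631.
The surplus seats go to Claybrook, Pinehurst.

Oakdale=3, Rivermont=3, Pinehurst=2, Claybrook=3, Stonebridge=1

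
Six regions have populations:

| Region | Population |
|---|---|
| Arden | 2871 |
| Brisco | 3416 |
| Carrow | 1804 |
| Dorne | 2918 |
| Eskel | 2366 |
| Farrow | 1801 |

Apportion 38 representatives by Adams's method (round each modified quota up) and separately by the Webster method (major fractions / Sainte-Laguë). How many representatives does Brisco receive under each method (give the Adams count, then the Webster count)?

8 and 9

Adams: Arden 7, Brisco 8, Carrow 5, Dorne 7, Eskel 6, Farrow 5.
Webster: Arden 7, Brisco 9, Carrow 5, Dorne 7, Eskel 6, Farrow 4.
Brisco gets 8 under Adams and 9 under Webster.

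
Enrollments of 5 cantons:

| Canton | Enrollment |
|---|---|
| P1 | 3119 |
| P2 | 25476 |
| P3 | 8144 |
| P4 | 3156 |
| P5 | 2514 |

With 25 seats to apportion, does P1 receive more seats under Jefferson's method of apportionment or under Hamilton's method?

Hamilton

Jefferson: P1 1, P2 16, P3 5, P4 2, P5 1.
Hamilton: P1 2, P2 15, P3 5, P4 2, P5 1.
P1 gets 1 under Jefferson and 2 under Hamilton.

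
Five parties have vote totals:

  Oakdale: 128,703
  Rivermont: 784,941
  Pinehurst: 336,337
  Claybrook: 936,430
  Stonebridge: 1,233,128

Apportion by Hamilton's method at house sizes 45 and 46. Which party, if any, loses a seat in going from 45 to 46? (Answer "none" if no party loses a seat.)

Pinehurst

At 45 seats: Oakdale 2, Rivermont 10, Pinehurst 5, Claybrook 12, Stonebridge 16.
At 46 seats: Oakdale 2, Rivermont 10, Pinehurst 4, Claybrook 13, Stonebridge 17.
Pinehurst drops from 5 to 4.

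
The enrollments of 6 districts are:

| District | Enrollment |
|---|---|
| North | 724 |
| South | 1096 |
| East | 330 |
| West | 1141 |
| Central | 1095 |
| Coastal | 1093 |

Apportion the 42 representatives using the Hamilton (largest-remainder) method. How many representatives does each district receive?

North: 6, South: 8, East: 3, West: 9, Central: 8, Coastal: 8

Total 5479; standard divisor 5479/42 ≈ 130.452.
Standard quotas: North 5.550, South 8.402, East 2.530, West 8.746, Central 8.394, Coastal 8.379.
Lower quotas: North 5, South 8, East 2, West 8, Central 8, Coastal 8 (sum 39, leaving 3 seats).
Remainders in descending order: West 0.746, North 0.550, East 0.530, South 0.402, Central 0.394, Coastal 0.379.
Largest remainders: West, North, East receive the extra seats.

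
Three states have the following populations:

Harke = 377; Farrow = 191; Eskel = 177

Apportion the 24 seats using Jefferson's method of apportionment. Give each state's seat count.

Standard divisor 745/24 ≈ 31.042; standard quotas: Harke 12.145, Farrow 6.153, Eskel 5.702.
Rounding down gives 12, 6, 5 = 23 seats, so the divisor must be adjusted.
With modified divisor 29.2: modified quotas Harke 12.911, Farrow 6.541, Eskel 6.062.
Rounding down: Harke 12, Farrow 6, Eskel 6 (total 24).

Harke 12, Farrow 6, Eskel 6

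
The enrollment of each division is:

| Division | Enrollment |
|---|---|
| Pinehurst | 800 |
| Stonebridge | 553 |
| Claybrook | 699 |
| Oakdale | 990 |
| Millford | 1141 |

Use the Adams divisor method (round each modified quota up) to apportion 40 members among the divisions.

Standard divisor 4183/40 ≈ 104.575; standard quotas: Pinehurst 7.650, Stonebridge 5.288, Claybrook 6.684, Oakdale 9.467, Millford 10.911.
Rounding up gives 8, 6, 7, 10, 11 = 42 seats, so the divisor must be adjusted.
With modified divisor 112: modified quotas Pinehurst 7.143, Stonebridge 4.938, Claybrook 6.241, Oakdale 8.839, Millford 10.188.
Rounding up: Pinehurst 8, Stonebridge 5, Claybrook 7, Oakdale 9, Millford 11 (total 40).

Pinehurst: 8, Stonebridge: 5, Claybrook: 7, Oakdale: 9, Millford: 11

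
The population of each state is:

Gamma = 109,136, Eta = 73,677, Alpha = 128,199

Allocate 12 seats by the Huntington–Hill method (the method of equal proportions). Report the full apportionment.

With divisor 26535: modified quotas Gamma 4.113, Eta 2.777, Alpha 4.831.
Geometric-mean thresholds: Gamma √(4·5)=4.472, Eta √(2·3)=2.449, Alpha √(4·5)=4.472.
Each quota rounded against its threshold gives Gamma 4, Eta 3, Alpha 5 (total 12).

Gamma=4, Eta=3, Alpha=5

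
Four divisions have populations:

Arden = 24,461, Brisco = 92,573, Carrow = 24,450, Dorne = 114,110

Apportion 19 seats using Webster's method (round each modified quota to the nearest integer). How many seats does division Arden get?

2

Standard divisor 255594/19 ≈ 13452.316; standard quotas: Arden 1.818, Brisco 6.882, Carrow 1.818, Dorne 8.483.
Rounding to the nearest integer gives Arden 2, Brisco 7, Carrow 2, Dorne 8 — total 19, matching the house size, so no adjustment is needed.
Arden receives 2.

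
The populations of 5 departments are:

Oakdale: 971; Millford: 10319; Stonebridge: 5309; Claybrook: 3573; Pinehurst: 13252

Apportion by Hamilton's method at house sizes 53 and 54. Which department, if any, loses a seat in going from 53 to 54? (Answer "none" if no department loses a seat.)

Oakdale

At 53 seats: Oakdale 2, Millford 16, Stonebridge 8, Claybrook 6, Pinehurst 21.
At 54 seats: Oakdale 1, Millford 17, Stonebridge 9, Claybrook 6, Pinehurst 21.
Oakdale drops from 2 to 1.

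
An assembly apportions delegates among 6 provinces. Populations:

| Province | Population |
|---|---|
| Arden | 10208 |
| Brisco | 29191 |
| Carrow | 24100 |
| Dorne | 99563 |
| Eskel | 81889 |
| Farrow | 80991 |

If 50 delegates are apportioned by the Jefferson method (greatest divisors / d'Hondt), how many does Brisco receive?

Standard divisor 325942/50 ≈ 6518.84; standard quotas: Arden 1.566, Brisco 4.478, Carrow 3.697, Dorne 15.273, Eskel 12.562, Farrow 12.424.
Rounding down gives 1, 4, 3, 15, 12, 12 = 47 seats, so the divisor must be adjusted.
With modified divisor 6100: modified quotas Arden 1.673, Brisco 4.785, Carrow 3.951, Dorne 16.322, Eskel 13.424, Farrow 13.277.
Rounding down: Arden 1, Brisco 4, Carrow 3, Dorne 16, Eskel 13, Farrow 13 (total 50).
Brisco receives 4.

4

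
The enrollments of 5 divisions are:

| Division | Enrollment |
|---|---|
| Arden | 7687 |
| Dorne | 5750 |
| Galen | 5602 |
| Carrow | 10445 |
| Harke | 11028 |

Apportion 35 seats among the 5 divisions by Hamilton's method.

Total 40512; standard divisor 40512/35 ≈ 1157.486.
Standard quotas: Arden 6.6411, Dorne 4.9677, Galen 4.8398, Carrow 9.0239, Harke 9.5275.
Lower quotas: Arden 6, Dorne 4, Galen 4, Carrow 9, Harke 9 (sum 32, leaving 3 seats).
Remainders in descending order: Dorne 0.9677, Galen 0.8398, Arden 0.6411, Harke 0.5275, Carrow 0.0239.
Largest remainders: Dorne, Galen, Arden receive the extra seats.

Arden: 7, Dorne: 5, Galen: 5, Carrow: 9, Harke: 9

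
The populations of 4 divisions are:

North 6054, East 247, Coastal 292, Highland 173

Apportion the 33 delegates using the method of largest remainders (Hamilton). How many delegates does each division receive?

The standard divisor is 6766/33 ≈ 205.03.
Standard quotas: North 29.5273, East 1.2047, Coastal 1.4242, Highland 0.8438.
Lower quotas: North 29, East 1, Coastal 1, Highland 0 (sum 31, leaving 2 seats).
Remainders in descending order: Highland 0.8438, North 0.5273, Coastal 0.4242, East 0.2047.
Largest remainders: Highland, North receive the extra seats.

North 30, East 1, Coastal 1, Highland 1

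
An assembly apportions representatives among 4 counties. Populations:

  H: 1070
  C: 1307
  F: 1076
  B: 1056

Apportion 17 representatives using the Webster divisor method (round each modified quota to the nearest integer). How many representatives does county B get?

Standard divisor 4509/17 ≈ 265.235; standard quotas: H 4.034, C 4.928, F 4.057, B 3.981.
Rounding to the nearest integer gives H 4, C 5, F 4, B 4 — total 17, matching the house size, so no adjustment is needed.
B receives 4.

4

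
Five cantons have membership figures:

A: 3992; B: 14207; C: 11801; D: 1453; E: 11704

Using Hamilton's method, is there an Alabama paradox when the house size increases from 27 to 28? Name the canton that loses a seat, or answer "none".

A

At 27 seats: A 3, B 9, C 7, D 1, E 7.
At 28 seats: A 2, B 9, C 8, D 1, E 8.
A drops from 3 to 2.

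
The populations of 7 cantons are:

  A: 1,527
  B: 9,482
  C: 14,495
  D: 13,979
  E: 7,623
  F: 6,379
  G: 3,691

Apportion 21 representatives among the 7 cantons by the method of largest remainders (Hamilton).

A 1, B 4, C 5, D 5, E 3, F 2, G 1

Standard divisor: 57176 ÷ 21 ≈ 2722.667.
Standard quotas: A 0.5608, B 3.4826, C 5.3238, D 5.1343, E 2.7998, F 2.3429, G 1.3557.
Lower quotas: A 0, B 3, C 5, D 5, E 2, F 2, G 1 (sum 18, leaving 3 seats).
Remainders in descending order: E 0.7998, A 0.5608, B 0.4826, G 0.3557, F 0.3429, C 0.3238, D 0.1343.
The surplus seats go to E, A, B.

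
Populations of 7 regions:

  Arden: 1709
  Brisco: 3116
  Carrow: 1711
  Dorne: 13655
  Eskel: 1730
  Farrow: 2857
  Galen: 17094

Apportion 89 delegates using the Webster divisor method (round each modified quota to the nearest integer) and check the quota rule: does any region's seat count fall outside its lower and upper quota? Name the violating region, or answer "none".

Dorne

Standard quotas: Arden 3.633, Brisco 6.623, Carrow 3.637, Dorne 29.024, Eskel 3.677, Farrow 6.073, Galen 36.334.
Webster allocation: Arden 4, Brisco 7, Carrow 4, Dorne 28, Eskel 4, Farrow 6, Galen 36.
Dorne has quota 29.024 (lower 29, upper 30) but receives 28 — outside the quota interval.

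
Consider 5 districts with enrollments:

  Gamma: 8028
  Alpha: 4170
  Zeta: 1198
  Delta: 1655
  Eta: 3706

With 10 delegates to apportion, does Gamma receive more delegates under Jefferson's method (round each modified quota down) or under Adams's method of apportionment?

Jefferson

Jefferson: Gamma 5, Alpha 2, Zeta 0, Delta 1, Eta 2.
Adams: Gamma 4, Alpha 2, Zeta 1, Delta 1, Eta 2.
Gamma gets 5 under Jefferson and 4 under Adams.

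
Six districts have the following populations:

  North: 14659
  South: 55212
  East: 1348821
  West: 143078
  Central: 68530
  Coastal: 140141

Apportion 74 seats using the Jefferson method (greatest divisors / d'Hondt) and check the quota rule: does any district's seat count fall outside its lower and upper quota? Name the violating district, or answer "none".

Standard quotas: North 0.613, South 2.308, East 56.377, West 5.980, Central 2.864, Coastal 5.858.
Jefferson allocation: North 0, South 2, East 58, West 6, Central 2, Coastal 6.
East has quota 56.377 (lower 56, upper 57) but receives 58 — outside the quota interval.

East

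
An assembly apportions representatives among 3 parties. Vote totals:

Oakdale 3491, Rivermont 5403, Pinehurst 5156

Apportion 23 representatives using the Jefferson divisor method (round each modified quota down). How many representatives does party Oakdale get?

6

Standard divisor 14050/23 ≈ 610.87; standard quotas: Oakdale 5.715, Rivermont 8.845, Pinehurst 8.440.
Rounding down gives 5, 8, 8 = 21 seats, so the divisor must be adjusted.
With modified divisor 577: modified quotas Oakdale 6.050, Rivermont 9.364, Pinehurst 8.936.
Rounding down: Oakdale 6, Rivermont 9, Pinehurst 8 (total 23).
Oakdale receives 6.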